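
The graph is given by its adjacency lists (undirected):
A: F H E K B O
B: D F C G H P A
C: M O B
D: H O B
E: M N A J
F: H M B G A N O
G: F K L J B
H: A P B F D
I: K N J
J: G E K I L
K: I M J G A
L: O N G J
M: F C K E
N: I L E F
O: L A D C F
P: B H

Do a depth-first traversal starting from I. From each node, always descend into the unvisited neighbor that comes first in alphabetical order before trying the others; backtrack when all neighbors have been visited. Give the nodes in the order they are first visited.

I, J, E, A, B, C, M, F, G, K, L, N, O, D, H, P

Visit I
I → J
J → E
E → A
A → B
B → C
C → M
M → F
F → G
G → K
G → L
L → N
L → O
O → D
D → H
H → P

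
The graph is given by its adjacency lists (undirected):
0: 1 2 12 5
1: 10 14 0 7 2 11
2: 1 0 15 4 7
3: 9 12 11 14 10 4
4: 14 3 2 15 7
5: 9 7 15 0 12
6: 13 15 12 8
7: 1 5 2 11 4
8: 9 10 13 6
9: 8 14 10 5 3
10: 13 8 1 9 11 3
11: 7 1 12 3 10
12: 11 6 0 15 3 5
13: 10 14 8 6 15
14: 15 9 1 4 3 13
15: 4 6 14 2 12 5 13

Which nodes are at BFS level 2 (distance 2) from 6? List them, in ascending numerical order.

0, 2, 3, 4, 5, 9, 10, 11, 14

Level 0: 6
Level 1: 8, 12, 13, 15
Level 2: 0, 2, 3, 4, 5, 9, 10, 11, 14
Level 3: 1, 7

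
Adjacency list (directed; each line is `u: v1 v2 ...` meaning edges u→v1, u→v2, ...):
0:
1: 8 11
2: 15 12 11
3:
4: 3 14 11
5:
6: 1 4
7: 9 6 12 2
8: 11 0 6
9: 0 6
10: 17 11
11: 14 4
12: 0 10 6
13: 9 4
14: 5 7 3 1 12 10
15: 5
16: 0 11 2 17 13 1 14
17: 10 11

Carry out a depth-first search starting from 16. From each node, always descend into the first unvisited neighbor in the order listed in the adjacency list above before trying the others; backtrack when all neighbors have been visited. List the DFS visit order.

Visit 16
16 → 0
16 → 11
11 → 14
14 → 5
14 → 7
7 → 9
9 → 6
6 → 1
1 → 8
6 → 4
4 → 3
7 → 12
12 → 10
10 → 17
7 → 2
2 → 15
16 → 13

16 -> 0 -> 11 -> 14 -> 5 -> 7 -> 9 -> 6 -> 1 -> 8 -> 4 -> 3 -> 12 -> 10 -> 17 -> 2 -> 15 -> 13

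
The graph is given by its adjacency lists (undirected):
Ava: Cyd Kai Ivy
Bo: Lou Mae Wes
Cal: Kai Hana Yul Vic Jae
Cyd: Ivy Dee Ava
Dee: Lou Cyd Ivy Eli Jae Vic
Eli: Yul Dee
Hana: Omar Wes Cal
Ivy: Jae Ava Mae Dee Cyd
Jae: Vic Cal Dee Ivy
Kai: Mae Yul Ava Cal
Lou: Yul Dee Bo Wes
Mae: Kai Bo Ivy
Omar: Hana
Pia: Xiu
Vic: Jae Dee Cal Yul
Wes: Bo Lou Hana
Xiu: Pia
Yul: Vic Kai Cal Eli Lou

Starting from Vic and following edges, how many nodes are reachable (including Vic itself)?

16

BFS from Vic visits: Vic, Yul, Jae, Dee, Cal, Lou, Kai, Eli, Ivy, Cyd, Hana, Wes, Bo, Mae, Ava, Omar
Reachable nodes: 16 of 18 total.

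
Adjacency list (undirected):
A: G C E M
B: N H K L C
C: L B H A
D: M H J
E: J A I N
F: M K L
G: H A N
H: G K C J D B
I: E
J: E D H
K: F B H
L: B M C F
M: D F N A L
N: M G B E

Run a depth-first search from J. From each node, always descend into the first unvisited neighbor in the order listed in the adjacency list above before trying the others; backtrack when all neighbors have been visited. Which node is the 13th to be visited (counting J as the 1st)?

Visit J
J → E
E → A
A → G
G → H
H → K
K → F
F → M
M → D
M → N
N → B
B → L
L → C
E → I

Visit order: J, E, A, G, H, K, F, M, D, N, B, L, C, I

C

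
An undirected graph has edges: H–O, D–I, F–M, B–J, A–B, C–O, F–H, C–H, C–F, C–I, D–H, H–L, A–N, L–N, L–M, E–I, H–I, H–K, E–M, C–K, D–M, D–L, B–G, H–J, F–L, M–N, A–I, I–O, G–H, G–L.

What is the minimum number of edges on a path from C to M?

Level 0: C
Level 1: F, H, I, K, O
Level 2: A, D, E, G, J, L, M
Level 3: B, N
M first appears at level 2.

2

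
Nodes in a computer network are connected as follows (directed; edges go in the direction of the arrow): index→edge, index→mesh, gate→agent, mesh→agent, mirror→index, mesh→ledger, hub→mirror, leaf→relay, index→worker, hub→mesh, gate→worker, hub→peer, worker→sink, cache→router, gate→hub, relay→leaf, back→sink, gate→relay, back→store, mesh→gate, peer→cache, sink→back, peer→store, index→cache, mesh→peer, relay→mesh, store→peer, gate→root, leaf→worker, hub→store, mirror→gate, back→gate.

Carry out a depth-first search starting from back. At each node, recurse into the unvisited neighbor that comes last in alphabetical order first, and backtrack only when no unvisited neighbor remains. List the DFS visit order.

back -> store -> peer -> cache -> router -> sink -> gate -> worker -> root -> relay -> mesh -> ledger -> agent -> leaf -> hub -> mirror -> index -> edge

Visit back
back → store
store → peer
peer → cache
cache → router
back → sink
back → gate
gate → worker
gate → root
gate → relay
relay → mesh
mesh → ledger
mesh → agent
relay → leaf
gate → hub
hub → mirror
mirror → index
index → edge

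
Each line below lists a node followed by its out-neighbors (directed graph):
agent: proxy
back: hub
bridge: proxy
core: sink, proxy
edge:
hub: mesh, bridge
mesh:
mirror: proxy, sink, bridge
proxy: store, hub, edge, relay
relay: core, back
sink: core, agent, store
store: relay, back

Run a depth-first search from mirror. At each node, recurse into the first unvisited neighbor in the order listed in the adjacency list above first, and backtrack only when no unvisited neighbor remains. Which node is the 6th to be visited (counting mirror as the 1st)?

sink

Visit mirror
mirror → proxy
proxy → store
store → relay
relay → core
core → sink
sink → agent
relay → back
back → hub
hub → mesh
hub → bridge
proxy → edge

Visit order: mirror, proxy, store, relay, core, sink, agent, back, hub, mesh, bridge, edge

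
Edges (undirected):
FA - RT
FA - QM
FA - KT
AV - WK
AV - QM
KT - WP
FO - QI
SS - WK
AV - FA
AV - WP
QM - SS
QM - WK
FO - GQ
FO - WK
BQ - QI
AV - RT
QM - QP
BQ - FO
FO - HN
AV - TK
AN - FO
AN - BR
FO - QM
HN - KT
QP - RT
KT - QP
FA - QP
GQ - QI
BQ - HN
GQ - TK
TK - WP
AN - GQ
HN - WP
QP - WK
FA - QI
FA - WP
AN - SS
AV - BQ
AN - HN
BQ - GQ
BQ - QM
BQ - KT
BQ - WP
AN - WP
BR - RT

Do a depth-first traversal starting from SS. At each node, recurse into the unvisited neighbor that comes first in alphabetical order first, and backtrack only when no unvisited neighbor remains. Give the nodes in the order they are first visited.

SS -> AN -> BR -> RT -> AV -> BQ -> FO -> GQ -> QI -> FA -> KT -> HN -> WP -> TK -> QP -> QM -> WK

Visit SS
SS → AN
AN → BR
BR → RT
RT → AV
AV → BQ
BQ → FO
FO → GQ
GQ → QI
QI → FA
FA → KT
KT → HN
HN → WP
WP → TK
KT → QP
QP → QM
QM → WK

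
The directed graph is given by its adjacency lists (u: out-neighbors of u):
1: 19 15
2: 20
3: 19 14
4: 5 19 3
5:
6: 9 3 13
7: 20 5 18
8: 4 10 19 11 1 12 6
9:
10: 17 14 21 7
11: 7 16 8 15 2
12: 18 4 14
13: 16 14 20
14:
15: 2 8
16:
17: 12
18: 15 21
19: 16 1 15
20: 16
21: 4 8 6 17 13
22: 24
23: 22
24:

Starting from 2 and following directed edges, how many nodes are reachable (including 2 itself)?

3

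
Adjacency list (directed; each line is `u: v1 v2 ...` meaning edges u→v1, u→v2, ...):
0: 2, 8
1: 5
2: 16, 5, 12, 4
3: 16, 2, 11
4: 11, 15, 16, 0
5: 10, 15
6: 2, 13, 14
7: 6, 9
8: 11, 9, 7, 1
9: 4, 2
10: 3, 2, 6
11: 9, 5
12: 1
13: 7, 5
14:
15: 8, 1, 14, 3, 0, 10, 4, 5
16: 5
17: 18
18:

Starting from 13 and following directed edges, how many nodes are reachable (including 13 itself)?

17

BFS from 13 visits: 13, 7, 5, 6, 9, 10, 15, 2, 14, 4, 3, 8, 1, 0, 16, 12, 11
Reachable nodes: 17 of 19 total.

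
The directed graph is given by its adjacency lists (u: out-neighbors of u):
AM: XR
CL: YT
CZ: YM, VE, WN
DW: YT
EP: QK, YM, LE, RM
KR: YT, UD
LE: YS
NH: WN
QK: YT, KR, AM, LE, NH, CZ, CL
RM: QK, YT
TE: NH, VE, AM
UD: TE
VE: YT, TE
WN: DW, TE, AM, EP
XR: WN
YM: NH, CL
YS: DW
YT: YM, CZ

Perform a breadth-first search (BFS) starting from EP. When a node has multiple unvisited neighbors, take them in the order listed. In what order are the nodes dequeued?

EP, QK, YM, LE, RM, YT, KR, AM, NH, CZ, CL, YS, UD, XR, WN, VE, DW, TE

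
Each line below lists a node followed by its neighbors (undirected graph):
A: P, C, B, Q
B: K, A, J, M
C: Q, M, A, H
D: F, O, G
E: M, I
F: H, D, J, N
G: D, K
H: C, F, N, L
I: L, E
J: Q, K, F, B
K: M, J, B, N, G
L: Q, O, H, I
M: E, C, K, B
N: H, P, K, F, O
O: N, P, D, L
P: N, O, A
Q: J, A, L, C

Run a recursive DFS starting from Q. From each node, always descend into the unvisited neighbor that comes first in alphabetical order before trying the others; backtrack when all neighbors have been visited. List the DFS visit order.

Q -> A -> B -> J -> F -> D -> G -> K -> M -> C -> H -> L -> I -> E -> O -> N -> P

Visit Q
Q → A
A → B
B → J
J → F
F → D
D → G
G → K
K → M
M → C
C → H
H → L
L → I
I → E
L → O
O → N
N → P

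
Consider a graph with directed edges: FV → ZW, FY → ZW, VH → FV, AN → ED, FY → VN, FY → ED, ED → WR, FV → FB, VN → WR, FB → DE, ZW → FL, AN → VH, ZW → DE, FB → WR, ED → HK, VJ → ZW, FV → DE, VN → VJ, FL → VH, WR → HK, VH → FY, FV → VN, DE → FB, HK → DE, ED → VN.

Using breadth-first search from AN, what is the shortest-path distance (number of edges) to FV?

2

Level 0: AN
Level 1: ED, VH
Level 2: FV, FY, HK, VN, WR
Level 3: DE, FB, VJ, ZW
Level 4: FL
FV first appears at level 2.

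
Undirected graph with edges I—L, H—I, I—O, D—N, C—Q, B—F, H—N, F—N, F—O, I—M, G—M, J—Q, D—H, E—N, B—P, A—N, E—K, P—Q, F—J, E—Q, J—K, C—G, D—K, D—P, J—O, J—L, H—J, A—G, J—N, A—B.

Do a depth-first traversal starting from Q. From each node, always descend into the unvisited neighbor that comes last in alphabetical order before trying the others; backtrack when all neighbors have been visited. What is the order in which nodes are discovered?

Visit Q
Q → P
P → D
D → N
N → J
J → O
O → I
I → M
M → G
G → C
G → A
A → B
B → F
I → L
I → H
J → K
K → E

Q, P, D, N, J, O, I, M, G, C, A, B, F, L, H, K, E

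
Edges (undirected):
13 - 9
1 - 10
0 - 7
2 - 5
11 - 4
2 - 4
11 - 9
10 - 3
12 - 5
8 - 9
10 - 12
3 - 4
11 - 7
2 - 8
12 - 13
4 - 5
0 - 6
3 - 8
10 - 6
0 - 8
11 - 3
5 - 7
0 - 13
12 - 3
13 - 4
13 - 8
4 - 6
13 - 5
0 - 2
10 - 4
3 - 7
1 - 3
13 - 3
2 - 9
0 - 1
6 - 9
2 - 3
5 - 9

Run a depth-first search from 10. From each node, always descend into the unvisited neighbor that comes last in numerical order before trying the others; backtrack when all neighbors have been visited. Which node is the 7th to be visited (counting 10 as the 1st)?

5

Visit 10
10 → 12
12 → 13
13 → 9
9 → 11
11 → 7
7 → 5
5 → 4
4 → 6
6 → 0
0 → 8
8 → 3
3 → 2
3 → 1

Visit order: 10, 12, 13, 9, 11, 7, 5, 4, 6, 0, 8, 3, 2, 1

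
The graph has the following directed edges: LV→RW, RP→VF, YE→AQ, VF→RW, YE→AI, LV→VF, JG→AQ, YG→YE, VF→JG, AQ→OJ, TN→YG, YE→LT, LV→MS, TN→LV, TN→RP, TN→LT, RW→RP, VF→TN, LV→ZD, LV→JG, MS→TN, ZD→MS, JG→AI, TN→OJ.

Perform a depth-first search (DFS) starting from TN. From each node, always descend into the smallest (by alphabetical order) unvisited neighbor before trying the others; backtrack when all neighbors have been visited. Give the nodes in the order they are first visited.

Visit TN
TN → LT
TN → LV
LV → JG
JG → AI
JG → AQ
AQ → OJ
LV → MS
LV → RW
RW → RP
RP → VF
LV → ZD
TN → YG
YG → YE

TN -> LT -> LV -> JG -> AI -> AQ -> OJ -> MS -> RW -> RP -> VF -> ZD -> YG -> YE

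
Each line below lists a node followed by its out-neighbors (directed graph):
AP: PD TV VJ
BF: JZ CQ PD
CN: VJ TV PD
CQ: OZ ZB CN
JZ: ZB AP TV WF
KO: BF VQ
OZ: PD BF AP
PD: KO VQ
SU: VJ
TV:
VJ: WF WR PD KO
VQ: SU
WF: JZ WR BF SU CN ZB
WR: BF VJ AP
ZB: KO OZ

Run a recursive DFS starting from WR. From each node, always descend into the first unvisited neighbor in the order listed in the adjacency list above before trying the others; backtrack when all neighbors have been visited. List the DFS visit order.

Visit WR
WR → BF
BF → JZ
JZ → ZB
ZB → KO
KO → VQ
VQ → SU
SU → VJ
VJ → WF
WF → CN
CN → TV
CN → PD
ZB → OZ
OZ → AP
BF → CQ

WR → BF → JZ → ZB → KO → VQ → SU → VJ → WF → CN → TV → PD → OZ → AP → CQ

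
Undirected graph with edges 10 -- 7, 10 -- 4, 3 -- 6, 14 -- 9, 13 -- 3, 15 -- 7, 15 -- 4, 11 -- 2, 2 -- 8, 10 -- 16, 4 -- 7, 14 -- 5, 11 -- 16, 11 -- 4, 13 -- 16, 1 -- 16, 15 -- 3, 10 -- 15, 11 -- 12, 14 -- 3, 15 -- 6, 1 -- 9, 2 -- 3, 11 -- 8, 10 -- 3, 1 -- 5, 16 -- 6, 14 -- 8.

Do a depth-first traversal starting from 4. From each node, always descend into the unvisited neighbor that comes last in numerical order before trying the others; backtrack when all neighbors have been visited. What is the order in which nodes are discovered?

4 -> 15 -> 10 -> 16 -> 13 -> 3 -> 14 -> 9 -> 1 -> 5 -> 8 -> 11 -> 12 -> 2 -> 6 -> 7

Visit 4
4 → 15
15 → 10
10 → 16
16 → 13
13 → 3
3 → 14
14 → 9
9 → 1
1 → 5
14 → 8
8 → 11
11 → 12
11 → 2
3 → 6
10 → 7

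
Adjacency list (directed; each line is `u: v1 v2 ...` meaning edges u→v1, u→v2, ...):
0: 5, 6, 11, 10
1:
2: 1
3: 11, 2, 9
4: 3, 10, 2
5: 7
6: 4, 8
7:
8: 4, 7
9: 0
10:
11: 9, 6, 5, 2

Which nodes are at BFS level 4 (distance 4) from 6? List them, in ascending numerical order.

0, 5

Level 0: 6
Level 1: 4, 8
Level 2: 2, 3, 7, 10
Level 3: 1, 9, 11
Level 4: 0, 5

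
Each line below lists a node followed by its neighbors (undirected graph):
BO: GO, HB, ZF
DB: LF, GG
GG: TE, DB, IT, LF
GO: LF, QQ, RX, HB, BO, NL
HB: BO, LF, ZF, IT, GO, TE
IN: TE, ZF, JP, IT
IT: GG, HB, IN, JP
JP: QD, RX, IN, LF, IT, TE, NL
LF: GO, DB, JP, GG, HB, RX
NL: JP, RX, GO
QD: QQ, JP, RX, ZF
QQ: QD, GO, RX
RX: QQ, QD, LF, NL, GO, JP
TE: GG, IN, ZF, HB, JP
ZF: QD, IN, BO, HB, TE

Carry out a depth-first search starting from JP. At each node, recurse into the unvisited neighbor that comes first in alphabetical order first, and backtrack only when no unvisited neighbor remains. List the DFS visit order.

JP → IN → IT → GG → DB → LF → GO → BO → HB → TE → ZF → QD → QQ → RX → NL

Visit JP
JP → IN
IN → IT
IT → GG
GG → DB
DB → LF
LF → GO
GO → BO
BO → HB
HB → TE
TE → ZF
ZF → QD
QD → QQ
QQ → RX
RX → NL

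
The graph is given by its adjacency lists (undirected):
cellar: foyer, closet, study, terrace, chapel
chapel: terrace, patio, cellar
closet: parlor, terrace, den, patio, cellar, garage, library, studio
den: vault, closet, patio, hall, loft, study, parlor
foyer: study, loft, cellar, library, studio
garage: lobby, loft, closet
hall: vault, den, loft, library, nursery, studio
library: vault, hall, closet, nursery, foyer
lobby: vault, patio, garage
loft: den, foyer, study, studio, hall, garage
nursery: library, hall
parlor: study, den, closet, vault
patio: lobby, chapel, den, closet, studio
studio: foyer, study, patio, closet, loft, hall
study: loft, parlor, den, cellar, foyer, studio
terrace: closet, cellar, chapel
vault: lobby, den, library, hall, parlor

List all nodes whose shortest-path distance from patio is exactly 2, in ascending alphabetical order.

cellar, foyer, garage, hall, library, loft, parlor, study, terrace, vault

Level 0: patio
Level 1: chapel, closet, den, lobby, studio
Level 2: cellar, foyer, garage, hall, library, loft, parlor, study, terrace, vault
Level 3: nursery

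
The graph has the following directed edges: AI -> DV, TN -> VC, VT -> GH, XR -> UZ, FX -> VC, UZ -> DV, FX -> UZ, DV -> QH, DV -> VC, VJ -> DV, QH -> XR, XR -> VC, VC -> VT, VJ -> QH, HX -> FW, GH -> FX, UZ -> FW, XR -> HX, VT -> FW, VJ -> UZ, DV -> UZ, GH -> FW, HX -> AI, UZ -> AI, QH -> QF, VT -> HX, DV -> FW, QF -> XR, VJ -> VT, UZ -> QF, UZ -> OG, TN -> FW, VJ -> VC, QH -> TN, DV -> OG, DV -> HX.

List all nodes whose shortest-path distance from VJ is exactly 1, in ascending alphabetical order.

Level 0: VJ
Level 1: DV, QH, UZ, VC, VT
Level 2: AI, FW, GH, HX, OG, QF, TN, XR
Level 3: FX

DV, QH, UZ, VC, VT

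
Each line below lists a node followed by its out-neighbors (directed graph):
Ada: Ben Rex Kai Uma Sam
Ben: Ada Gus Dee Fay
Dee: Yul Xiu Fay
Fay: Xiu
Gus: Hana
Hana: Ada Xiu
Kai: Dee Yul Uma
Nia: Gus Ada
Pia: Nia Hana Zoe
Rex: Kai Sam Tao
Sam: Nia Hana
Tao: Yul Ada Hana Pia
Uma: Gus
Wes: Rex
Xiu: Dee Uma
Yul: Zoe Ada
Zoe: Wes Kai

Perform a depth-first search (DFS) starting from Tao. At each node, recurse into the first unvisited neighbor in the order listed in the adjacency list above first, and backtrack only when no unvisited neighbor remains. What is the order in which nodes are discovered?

Tao, Yul, Zoe, Wes, Rex, Kai, Dee, Xiu, Uma, Gus, Hana, Ada, Ben, Fay, Sam, Nia, Pia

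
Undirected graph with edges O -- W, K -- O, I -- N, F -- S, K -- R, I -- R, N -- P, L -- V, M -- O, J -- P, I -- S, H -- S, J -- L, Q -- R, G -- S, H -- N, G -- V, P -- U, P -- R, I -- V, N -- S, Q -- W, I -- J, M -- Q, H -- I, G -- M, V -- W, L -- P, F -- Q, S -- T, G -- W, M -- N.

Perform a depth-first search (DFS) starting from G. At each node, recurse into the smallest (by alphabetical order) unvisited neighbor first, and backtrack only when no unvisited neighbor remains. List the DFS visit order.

G → M → N → H → I → J → L → P → R → K → O → W → Q → F → S → T → V → U

Visit G
G → M
M → N
N → H
H → I
I → J
J → L
L → P
P → R
R → K
K → O
O → W
W → Q
Q → F
F → S
S → T
W → V
P → U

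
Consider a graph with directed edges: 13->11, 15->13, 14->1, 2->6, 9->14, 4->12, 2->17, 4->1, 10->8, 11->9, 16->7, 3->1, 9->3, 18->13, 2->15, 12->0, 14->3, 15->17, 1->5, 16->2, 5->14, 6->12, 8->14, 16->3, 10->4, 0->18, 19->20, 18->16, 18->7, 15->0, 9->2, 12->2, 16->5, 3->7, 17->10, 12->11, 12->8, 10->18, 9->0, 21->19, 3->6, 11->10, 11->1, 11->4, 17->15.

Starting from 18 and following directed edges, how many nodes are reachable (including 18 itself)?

BFS from 18 visits: 18, 7, 13, 16, 11, 2, 3, 5, 1, 4, 9, 10, 6, 15, 17, 14, 12, 0, 8
Reachable nodes: 19 of 22 total.

19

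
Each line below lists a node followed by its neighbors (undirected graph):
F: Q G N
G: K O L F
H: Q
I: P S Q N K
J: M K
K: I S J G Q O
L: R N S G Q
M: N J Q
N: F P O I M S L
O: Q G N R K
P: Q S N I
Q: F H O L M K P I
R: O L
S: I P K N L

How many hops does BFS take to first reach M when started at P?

2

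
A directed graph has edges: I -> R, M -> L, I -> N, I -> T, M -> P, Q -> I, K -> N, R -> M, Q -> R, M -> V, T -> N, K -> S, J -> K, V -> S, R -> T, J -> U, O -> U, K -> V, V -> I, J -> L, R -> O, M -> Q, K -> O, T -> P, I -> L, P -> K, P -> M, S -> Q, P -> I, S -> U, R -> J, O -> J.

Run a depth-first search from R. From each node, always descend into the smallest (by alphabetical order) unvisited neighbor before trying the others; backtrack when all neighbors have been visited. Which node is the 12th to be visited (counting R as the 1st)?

P

Visit R
R → J
J → K
K → N
K → O
O → U
K → S
S → Q
Q → I
I → L
I → T
T → P
P → M
M → V

Visit order: R, J, K, N, O, U, S, Q, I, L, T, P, M, V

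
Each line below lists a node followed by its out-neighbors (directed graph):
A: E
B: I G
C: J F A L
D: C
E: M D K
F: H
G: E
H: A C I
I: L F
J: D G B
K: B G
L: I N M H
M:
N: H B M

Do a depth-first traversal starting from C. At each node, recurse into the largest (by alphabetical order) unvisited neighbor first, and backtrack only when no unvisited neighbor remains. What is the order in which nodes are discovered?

C, L, N, M, H, I, F, A, E, K, G, B, D, J

Visit C
C → L
L → N
N → M
N → H
H → I
I → F
H → A
A → E
E → K
K → G
K → B
E → D
C → J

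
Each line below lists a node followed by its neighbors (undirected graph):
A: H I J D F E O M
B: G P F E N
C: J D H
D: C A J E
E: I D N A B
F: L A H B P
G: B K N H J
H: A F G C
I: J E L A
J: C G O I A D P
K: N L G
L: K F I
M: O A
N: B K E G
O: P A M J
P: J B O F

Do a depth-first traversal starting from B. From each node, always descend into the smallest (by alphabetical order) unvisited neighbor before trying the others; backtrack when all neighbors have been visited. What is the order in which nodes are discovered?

Visit B
B → E
E → A
A → D
D → C
C → H
H → F
F → L
L → I
I → J
J → G
G → K
K → N
J → O
O → M
O → P

B, E, A, D, C, H, F, L, I, J, G, K, N, O, M, P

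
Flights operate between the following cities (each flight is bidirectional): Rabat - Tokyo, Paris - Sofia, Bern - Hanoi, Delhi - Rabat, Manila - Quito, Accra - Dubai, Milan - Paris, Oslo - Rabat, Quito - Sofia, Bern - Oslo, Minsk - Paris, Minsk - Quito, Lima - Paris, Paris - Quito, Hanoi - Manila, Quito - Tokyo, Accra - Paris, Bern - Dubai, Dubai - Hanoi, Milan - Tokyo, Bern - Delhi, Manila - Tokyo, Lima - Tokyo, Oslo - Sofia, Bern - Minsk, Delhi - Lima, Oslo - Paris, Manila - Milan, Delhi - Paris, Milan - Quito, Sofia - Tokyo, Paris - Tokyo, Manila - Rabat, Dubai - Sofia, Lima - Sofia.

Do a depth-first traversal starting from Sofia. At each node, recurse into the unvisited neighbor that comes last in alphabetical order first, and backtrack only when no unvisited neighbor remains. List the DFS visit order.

Visit Sofia
Sofia → Tokyo
Tokyo → Rabat
Rabat → Oslo
Oslo → Paris
Paris → Quito
Quito → Minsk
Minsk → Bern
Bern → Hanoi
Hanoi → Manila
Manila → Milan
Hanoi → Dubai
Dubai → Accra
Bern → Delhi
Delhi → Lima

Sofia, Tokyo, Rabat, Oslo, Paris, Quito, Minsk, Bern, Hanoi, Manila, Milan, Dubai, Accra, Delhi, Lima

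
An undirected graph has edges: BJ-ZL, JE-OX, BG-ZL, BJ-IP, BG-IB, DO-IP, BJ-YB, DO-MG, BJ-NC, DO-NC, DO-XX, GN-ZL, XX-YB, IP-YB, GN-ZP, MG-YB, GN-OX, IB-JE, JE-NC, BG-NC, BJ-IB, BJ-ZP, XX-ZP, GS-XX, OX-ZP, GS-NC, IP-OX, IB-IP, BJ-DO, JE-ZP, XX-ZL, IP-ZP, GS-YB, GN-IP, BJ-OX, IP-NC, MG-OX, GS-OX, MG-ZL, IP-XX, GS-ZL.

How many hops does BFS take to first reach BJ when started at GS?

2

Level 0: GS
Level 1: NC, OX, XX, YB, ZL
Level 2: BG, BJ, DO, GN, IP, JE, MG, ZP
Level 3: IB
BJ first appears at level 2.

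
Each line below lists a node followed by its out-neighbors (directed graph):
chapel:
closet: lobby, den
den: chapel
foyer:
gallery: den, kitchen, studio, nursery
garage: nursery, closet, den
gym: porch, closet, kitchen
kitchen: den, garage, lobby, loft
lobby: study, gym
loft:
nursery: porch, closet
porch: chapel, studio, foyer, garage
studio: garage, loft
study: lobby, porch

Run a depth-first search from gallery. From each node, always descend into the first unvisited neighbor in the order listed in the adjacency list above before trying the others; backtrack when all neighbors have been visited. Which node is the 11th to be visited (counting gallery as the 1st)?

Visit gallery
gallery → den
den → chapel
gallery → kitchen
kitchen → garage
garage → nursery
nursery → porch
porch → studio
studio → loft
porch → foyer
nursery → closet
closet → lobby
lobby → study
lobby → gym

Visit order: gallery, den, chapel, kitchen, garage, nursery, porch, studio, loft, foyer, closet, lobby, study, gym

closet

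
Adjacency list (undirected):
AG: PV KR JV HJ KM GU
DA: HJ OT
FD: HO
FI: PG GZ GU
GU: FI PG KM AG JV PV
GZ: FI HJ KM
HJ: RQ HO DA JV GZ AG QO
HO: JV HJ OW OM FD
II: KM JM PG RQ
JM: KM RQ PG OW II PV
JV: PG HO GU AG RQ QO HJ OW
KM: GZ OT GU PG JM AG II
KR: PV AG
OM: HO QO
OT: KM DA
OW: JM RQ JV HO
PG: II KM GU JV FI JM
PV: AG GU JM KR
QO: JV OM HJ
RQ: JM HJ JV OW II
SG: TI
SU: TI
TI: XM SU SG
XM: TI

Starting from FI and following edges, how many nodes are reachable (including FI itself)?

20

BFS from FI visits: FI, GU, GZ, PG, AG, JV, KM, PV, HJ, II, JM, KR, HO, OW, QO, RQ, OT, DA, FD, OM
Reachable nodes: 20 of 24 total.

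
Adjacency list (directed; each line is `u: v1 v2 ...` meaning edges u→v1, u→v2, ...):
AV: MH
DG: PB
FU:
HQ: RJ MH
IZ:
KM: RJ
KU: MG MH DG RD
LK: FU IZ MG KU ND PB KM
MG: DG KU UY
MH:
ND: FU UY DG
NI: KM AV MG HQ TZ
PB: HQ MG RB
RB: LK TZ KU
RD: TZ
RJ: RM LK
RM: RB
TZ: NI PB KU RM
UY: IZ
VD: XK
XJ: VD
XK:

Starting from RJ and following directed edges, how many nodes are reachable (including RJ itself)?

19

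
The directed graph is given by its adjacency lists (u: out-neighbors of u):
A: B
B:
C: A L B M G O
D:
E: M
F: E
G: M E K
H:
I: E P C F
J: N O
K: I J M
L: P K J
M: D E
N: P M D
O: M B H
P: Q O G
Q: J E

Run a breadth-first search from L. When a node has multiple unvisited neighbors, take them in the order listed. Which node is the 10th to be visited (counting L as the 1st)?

N

Visit L; enqueue P, K, J → queue [P, K, J]
Visit P; enqueue Q, O, G → queue [K, J, Q, O, G]
Visit K; enqueue I, M → queue [J, Q, O, G, I, M]
Visit J; enqueue N → queue [Q, O, G, I, M, N]
Visit Q; enqueue E → queue [O, G, I, M, N, E]
Visit O; enqueue B, H → queue [G, I, M, N, E, B, H]
Visit G → queue [I, M, N, E, B, H]
Visit I; enqueue C, F → queue [M, N, E, B, H, C, F]
Visit M; enqueue D → queue [N, E, B, H, C, F, D]
Visit N → queue [E, B, H, C, F, D]
Visit E → queue [B, H, C, F, D]
Visit B → queue [H, C, F, D]
Visit H → queue [C, F, D]
Visit C; enqueue A → queue [F, D, A]
Visit F → queue [D, A]
Visit D → queue [A]
Visit A → queue []

Visit order: L, P, K, J, Q, O, G, I, M, N, E, B, H, C, F, D, A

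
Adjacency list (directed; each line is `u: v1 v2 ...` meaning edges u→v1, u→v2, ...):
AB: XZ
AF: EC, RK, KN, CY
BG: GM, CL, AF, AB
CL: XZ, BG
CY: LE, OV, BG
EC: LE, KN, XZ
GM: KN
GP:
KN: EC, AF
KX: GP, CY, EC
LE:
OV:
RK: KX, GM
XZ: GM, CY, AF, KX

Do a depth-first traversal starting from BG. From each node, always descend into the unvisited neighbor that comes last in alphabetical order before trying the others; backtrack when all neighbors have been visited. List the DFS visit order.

BG, GM, KN, EC, XZ, KX, GP, CY, OV, LE, AF, RK, CL, AB

Visit BG
BG → GM
GM → KN
KN → EC
EC → XZ
XZ → KX
KX → GP
KX → CY
CY → OV
CY → LE
XZ → AF
AF → RK
BG → CL
BG → AB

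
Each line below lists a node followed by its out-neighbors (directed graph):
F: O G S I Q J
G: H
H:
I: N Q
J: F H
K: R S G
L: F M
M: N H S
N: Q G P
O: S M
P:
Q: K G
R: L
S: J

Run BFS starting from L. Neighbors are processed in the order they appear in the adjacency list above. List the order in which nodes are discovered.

Visit L; enqueue F, M → queue [F, M]
Visit F; enqueue O, G, S, I, Q, J → queue [M, O, G, S, I, Q, J]
Visit M; enqueue N, H → queue [O, G, S, I, Q, J, N, H]
Visit O → queue [G, S, I, Q, J, N, H]
Visit G → queue [S, I, Q, J, N, H]
Visit S → queue [I, Q, J, N, H]
Visit I → queue [Q, J, N, H]
Visit Q; enqueue K → queue [J, N, H, K]
Visit J → queue [N, H, K]
Visit N; enqueue P → queue [H, K, P]
Visit H → queue [K, P]
Visit K; enqueue R → queue [P, R]
Visit P → queue [R]
Visit R → queue []

L F M O G S I Q J N H K P R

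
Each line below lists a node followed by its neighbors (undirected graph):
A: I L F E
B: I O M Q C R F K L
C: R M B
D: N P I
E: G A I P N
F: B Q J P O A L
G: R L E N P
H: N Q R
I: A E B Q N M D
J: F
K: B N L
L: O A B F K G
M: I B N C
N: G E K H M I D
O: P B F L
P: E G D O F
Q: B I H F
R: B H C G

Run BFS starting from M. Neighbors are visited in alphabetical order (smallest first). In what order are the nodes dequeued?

Visit M; enqueue B, C, I, N → queue [B, C, I, N]
Visit B; enqueue F, K, L, O, Q, R → queue [C, I, N, F, K, L, O, Q, R]
Visit C → queue [I, N, F, K, L, O, Q, R]
Visit I; enqueue A, D, E → queue [N, F, K, L, O, Q, R, A, D, E]
Visit N; enqueue G, H → queue [F, K, L, O, Q, R, A, D, E, G, H]
Visit F; enqueue J, P → queue [K, L, O, Q, R, A, D, E, G, H, J, P]
Visit K → queue [L, O, Q, R, A, D, E, G, H, J, P]
Visit L → queue [O, Q, R, A, D, E, G, H, J, P]
Visit O → queue [Q, R, A, D, E, G, H, J, P]
Visit Q → queue [R, A, D, E, G, H, J, P]
Visit R → queue [A, D, E, G, H, J, P]
Visit A → queue [D, E, G, H, J, P]
Visit D → queue [E, G, H, J, P]
Visit E → queue [G, H, J, P]
Visit G → queue [H, J, P]
Visit H → queue [J, P]
Visit J → queue [P]
Visit P → queue []

M, B, C, I, N, F, K, L, O, Q, R, A, D, E, G, H, J, P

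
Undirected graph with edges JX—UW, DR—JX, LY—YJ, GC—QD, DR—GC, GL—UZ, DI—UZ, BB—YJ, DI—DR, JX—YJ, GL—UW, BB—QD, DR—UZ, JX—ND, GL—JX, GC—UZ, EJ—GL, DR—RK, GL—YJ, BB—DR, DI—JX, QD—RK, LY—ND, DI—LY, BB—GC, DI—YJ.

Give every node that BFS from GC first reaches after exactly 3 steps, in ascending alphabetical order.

EJ, LY, ND, UW

Level 0: GC
Level 1: BB, DR, QD, UZ
Level 2: DI, GL, JX, RK, YJ
Level 3: EJ, LY, ND, UW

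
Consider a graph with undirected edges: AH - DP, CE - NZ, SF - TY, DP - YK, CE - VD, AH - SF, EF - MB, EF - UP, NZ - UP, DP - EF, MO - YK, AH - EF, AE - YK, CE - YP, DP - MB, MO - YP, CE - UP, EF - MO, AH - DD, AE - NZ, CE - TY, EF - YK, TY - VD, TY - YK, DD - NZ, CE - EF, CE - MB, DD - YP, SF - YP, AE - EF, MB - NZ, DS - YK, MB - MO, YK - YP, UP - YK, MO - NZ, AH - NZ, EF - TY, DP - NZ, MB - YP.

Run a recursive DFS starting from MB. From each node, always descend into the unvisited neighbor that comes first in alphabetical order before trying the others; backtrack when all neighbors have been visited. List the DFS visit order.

Visit MB
MB → CE
CE → EF
EF → AE
AE → NZ
NZ → AH
AH → DD
DD → YP
YP → MO
MO → YK
YK → DP
YK → DS
YK → TY
TY → SF
TY → VD
YK → UP

MB, CE, EF, AE, NZ, AH, DD, YP, MO, YK, DP, DS, TY, SF, VD, UP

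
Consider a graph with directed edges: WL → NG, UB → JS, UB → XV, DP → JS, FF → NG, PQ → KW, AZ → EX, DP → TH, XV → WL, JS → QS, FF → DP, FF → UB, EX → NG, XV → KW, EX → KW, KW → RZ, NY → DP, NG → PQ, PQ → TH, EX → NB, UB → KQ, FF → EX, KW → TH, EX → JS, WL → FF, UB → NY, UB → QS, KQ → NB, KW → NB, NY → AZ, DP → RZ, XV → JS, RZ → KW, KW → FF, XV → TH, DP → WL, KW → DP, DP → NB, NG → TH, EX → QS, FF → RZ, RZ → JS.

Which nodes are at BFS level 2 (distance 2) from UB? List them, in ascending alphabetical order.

AZ, DP, KW, NB, TH, WL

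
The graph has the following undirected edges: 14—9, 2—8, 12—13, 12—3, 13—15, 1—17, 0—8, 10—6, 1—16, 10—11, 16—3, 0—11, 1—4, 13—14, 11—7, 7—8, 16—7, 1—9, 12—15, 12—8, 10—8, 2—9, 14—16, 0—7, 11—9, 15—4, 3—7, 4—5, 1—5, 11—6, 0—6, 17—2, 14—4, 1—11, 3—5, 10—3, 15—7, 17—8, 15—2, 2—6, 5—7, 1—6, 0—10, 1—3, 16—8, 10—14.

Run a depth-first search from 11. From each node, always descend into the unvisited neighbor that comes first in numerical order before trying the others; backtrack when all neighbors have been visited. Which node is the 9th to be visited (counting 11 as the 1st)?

9

Visit 11
11 → 0
0 → 6
6 → 1
1 → 3
3 → 5
5 → 4
4 → 14
14 → 9
9 → 2
2 → 8
8 → 7
7 → 15
15 → 12
12 → 13
7 → 16
8 → 10
8 → 17

Visit order: 11, 0, 6, 1, 3, 5, 4, 14, 9, 2, 8, 7, 15, 12, 13, 16, 10, 17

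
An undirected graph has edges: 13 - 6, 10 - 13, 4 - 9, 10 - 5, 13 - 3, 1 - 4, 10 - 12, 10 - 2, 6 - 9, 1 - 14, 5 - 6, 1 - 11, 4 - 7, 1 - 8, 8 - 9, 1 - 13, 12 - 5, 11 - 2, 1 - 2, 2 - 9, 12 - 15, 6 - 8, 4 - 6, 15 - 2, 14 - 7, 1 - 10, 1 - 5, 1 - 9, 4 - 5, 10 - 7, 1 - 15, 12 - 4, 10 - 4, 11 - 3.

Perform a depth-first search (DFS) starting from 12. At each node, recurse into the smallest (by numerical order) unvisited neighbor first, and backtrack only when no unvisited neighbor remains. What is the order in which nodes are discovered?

12 4 1 2 9 6 5 10 7 14 13 3 11 8 15

Visit 12
12 → 4
4 → 1
1 → 2
2 → 9
9 → 6
6 → 5
5 → 10
10 → 7
7 → 14
10 → 13
13 → 3
3 → 11
6 → 8
2 → 15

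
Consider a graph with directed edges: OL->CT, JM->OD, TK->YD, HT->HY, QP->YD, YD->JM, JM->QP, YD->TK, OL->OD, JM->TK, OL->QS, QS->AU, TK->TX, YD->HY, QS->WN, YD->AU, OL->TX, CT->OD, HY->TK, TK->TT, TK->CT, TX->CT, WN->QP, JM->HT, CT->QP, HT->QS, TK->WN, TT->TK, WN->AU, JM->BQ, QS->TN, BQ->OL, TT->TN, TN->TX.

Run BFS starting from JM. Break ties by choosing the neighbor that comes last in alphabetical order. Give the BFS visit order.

Visit JM; enqueue TK, QP, OD, HT, BQ → queue [TK, QP, OD, HT, BQ]
Visit TK; enqueue YD, WN, TX, TT, CT → queue [QP, OD, HT, BQ, YD, WN, TX, TT, CT]
Visit QP → queue [OD, HT, BQ, YD, WN, TX, TT, CT]
Visit OD → queue [HT, BQ, YD, WN, TX, TT, CT]
Visit HT; enqueue QS, HY → queue [BQ, YD, WN, TX, TT, CT, QS, HY]
Visit BQ; enqueue OL → queue [YD, WN, TX, TT, CT, QS, HY, OL]
Visit YD; enqueue AU → queue [WN, TX, TT, CT, QS, HY, OL, AU]
Visit WN → queue [TX, TT, CT, QS, HY, OL, AU]
Visit TX → queue [TT, CT, QS, HY, OL, AU]
Visit TT; enqueue TN → queue [CT, QS, HY, OL, AU, TN]
Visit CT → queue [QS, HY, OL, AU, TN]
Visit QS → queue [HY, OL, AU, TN]
Visit HY → queue [OL, AU, TN]
Visit OL → queue [AU, TN]
Visit AU → queue [TN]
Visit TN → queue []

JM TK QP OD HT BQ YD WN TX TT CT QS HY OL AU TN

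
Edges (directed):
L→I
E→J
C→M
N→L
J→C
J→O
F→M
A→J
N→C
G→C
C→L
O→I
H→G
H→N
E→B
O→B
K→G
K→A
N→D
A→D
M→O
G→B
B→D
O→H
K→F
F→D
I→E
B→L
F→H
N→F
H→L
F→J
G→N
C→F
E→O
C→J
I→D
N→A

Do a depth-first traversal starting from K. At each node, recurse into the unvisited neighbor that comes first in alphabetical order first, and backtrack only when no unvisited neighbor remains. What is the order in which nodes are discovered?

K, A, D, J, C, F, H, G, B, L, I, E, O, N, M

Visit K
K → A
A → D
A → J
J → C
C → F
F → H
H → G
G → B
B → L
L → I
I → E
E → O
G → N
F → M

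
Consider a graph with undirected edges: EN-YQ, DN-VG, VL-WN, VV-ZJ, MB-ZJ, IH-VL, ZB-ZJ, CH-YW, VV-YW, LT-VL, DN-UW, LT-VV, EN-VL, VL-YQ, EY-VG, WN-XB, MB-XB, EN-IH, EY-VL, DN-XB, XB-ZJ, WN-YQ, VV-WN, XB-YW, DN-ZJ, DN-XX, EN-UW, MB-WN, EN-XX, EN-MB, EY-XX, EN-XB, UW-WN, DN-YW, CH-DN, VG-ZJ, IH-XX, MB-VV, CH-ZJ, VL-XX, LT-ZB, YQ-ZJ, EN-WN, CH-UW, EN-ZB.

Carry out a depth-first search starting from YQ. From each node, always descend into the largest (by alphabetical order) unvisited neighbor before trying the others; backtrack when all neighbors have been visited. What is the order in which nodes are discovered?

YQ, ZJ, ZB, LT, VV, YW, XB, WN, VL, XX, IH, EN, UW, DN, VG, EY, CH, MB

Visit YQ
YQ → ZJ
ZJ → ZB
ZB → LT
LT → VV
VV → YW
YW → XB
XB → WN
WN → VL
VL → XX
XX → IH
IH → EN
EN → UW
UW → DN
DN → VG
VG → EY
DN → CH
EN → MB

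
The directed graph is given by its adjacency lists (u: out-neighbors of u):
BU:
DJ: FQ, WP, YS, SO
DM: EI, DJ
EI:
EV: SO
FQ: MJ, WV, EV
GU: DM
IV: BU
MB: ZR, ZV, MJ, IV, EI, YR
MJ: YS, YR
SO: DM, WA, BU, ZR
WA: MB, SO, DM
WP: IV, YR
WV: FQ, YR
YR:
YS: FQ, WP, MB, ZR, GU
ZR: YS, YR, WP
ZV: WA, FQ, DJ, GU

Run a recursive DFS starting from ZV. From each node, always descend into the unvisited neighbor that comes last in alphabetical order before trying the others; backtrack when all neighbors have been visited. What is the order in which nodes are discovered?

Visit ZV
ZV → WA
WA → SO
SO → ZR
ZR → YS
YS → WP
WP → YR
WP → IV
IV → BU
YS → MB
MB → MJ
MB → EI
YS → GU
GU → DM
DM → DJ
DJ → FQ
FQ → WV
FQ → EV

ZV, WA, SO, ZR, YS, WP, YR, IV, BU, MB, MJ, EI, GU, DM, DJ, FQ, WV, EV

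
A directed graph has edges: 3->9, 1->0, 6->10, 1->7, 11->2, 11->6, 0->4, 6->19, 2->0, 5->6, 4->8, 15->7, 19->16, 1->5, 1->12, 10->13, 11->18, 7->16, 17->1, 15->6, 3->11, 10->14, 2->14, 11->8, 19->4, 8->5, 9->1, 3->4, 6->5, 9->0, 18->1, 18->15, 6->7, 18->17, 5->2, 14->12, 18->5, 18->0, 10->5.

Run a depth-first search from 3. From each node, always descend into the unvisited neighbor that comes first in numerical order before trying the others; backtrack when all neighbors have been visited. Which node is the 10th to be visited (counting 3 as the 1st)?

Visit 3
3 → 4
4 → 8
8 → 5
5 → 2
2 → 0
2 → 14
14 → 12
5 → 6
6 → 7
7 → 16
6 → 10
10 → 13
6 → 19
3 → 9
9 → 1
3 → 11
11 → 18
18 → 15
18 → 17

Visit order: 3, 4, 8, 5, 2, 0, 14, 12, 6, 7, 16, 10, 13, 19, 9, 1, 11, 18, 15, 17

7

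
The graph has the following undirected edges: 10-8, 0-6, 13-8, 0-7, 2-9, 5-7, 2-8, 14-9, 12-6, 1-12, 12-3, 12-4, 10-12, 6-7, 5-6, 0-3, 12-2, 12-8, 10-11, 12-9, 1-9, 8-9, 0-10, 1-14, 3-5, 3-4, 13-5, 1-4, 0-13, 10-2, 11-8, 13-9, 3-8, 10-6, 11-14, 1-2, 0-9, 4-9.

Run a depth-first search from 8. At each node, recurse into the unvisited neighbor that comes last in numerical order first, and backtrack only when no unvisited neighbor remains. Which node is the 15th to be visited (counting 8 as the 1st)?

Visit 8
8 → 13
13 → 9
9 → 14
14 → 11
11 → 10
10 → 12
12 → 6
6 → 7
7 → 5
5 → 3
3 → 4
4 → 1
1 → 2
3 → 0

Visit order: 8, 13, 9, 14, 11, 10, 12, 6, 7, 5, 3, 4, 1, 2, 0

0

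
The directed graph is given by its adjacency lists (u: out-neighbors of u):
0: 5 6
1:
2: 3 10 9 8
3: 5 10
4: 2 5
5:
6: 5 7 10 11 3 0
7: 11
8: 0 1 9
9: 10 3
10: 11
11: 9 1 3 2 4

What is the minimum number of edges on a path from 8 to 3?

2

Level 0: 8
Level 1: 0, 1, 9
Level 2: 3, 5, 6, 10
Level 3: 7, 11
Level 4: 2, 4
3 first appears at level 2.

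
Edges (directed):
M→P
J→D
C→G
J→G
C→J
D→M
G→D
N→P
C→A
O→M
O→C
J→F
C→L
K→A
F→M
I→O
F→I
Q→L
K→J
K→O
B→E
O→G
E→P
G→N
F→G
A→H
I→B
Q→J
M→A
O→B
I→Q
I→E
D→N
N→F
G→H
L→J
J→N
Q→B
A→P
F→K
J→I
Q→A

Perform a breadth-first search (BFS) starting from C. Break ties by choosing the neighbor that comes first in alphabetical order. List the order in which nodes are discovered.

Visit C; enqueue A, G, J, L → queue [A, G, J, L]
Visit A; enqueue H, P → queue [G, J, L, H, P]
Visit G; enqueue D, N → queue [J, L, H, P, D, N]
Visit J; enqueue F, I → queue [L, H, P, D, N, F, I]
Visit L → queue [H, P, D, N, F, I]
Visit H → queue [P, D, N, F, I]
Visit P → queue [D, N, F, I]
Visit D; enqueue M → queue [N, F, I, M]
Visit N → queue [F, I, M]
Visit F; enqueue K → queue [I, M, K]
Visit I; enqueue B, E, O, Q → queue [M, K, B, E, O, Q]
Visit M → queue [K, B, E, O, Q]
Visit K → queue [B, E, O, Q]
Visit B → queue [E, O, Q]
Visit E → queue [O, Q]
Visit O → queue [Q]
Visit Q → queue []

C → A → G → J → L → H → P → D → N → F → I → M → K → B → E → O → Q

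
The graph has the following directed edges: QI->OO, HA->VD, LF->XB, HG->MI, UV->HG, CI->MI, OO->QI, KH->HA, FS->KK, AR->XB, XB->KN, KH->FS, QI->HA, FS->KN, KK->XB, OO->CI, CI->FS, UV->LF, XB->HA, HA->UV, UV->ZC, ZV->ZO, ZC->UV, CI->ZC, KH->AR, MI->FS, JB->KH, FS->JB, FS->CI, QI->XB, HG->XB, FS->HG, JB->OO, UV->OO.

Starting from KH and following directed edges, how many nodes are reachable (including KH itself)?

BFS from KH visits: KH, HA, FS, AR, VD, UV, KN, KK, JB, HG, CI, XB, ZC, OO, LF, MI, QI
Reachable nodes: 17 of 19 total.

17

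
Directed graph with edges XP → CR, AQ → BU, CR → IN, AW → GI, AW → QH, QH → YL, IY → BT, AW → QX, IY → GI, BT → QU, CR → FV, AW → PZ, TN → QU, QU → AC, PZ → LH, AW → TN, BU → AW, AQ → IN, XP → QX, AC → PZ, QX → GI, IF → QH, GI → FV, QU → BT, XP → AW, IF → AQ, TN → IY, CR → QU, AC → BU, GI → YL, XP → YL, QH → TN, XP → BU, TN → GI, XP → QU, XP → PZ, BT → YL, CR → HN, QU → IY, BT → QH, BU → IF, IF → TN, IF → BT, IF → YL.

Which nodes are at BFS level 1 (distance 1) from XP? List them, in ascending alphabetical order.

Level 0: XP
Level 1: AW, BU, CR, PZ, QU, QX, YL
Level 2: AC, BT, FV, GI, HN, IF, IN, IY, LH, QH, TN
Level 3: AQ

AW, BU, CR, PZ, QU, QX, YL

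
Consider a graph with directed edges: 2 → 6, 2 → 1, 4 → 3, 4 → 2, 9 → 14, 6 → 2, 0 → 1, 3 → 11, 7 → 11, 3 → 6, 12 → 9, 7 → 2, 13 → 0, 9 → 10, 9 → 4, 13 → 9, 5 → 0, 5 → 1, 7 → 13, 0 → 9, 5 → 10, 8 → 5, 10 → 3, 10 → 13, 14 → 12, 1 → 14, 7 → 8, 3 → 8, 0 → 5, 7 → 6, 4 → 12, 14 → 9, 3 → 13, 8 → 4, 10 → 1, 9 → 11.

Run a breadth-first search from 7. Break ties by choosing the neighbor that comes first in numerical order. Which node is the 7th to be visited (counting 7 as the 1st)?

Visit 7; enqueue 2, 6, 8, 11, 13 → queue [2, 6, 8, 11, 13]
Visit 2; enqueue 1 → queue [6, 8, 11, 13, 1]
Visit 6 → queue [8, 11, 13, 1]
Visit 8; enqueue 4, 5 → queue [11, 13, 1, 4, 5]
Visit 11 → queue [13, 1, 4, 5]
Visit 13; enqueue 0, 9 → queue [1, 4, 5, 0, 9]
Visit 1; enqueue 14 → queue [4, 5, 0, 9, 14]
Visit 4; enqueue 3, 12 → queue [5, 0, 9, 14, 3, 12]
Visit 5; enqueue 10 → queue [0, 9, 14, 3, 12, 10]
Visit 0 → queue [9, 14, 3, 12, 10]
Visit 9 → queue [14, 3, 12, 10]
Visit 14 → queue [3, 12, 10]
Visit 3 → queue [12, 10]
Visit 12 → queue [10]
Visit 10 → queue []

Visit order: 7, 2, 6, 8, 11, 13, 1, 4, 5, 0, 9, 14, 3, 12, 10

1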